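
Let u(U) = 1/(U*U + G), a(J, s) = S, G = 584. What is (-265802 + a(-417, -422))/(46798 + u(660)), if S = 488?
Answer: -38575240592/6804179611 ≈ -5.6693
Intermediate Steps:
a(J, s) = 488
u(U) = 1/(584 + U**2) (u(U) = 1/(U*U + 584) = 1/(U**2 + 584) = 1/(584 + U**2))
(-265802 + a(-417, -422))/(46798 + u(660)) = (-265802 + 488)/(46798 + 1/(584 + 660**2)) = -265314/(46798 + 1/(584 + 435600)) = -265314/(46798 + 1/436184) = -265314/20412538833/436184 = -265314*436184/20412538833 = -38575240592/6804179611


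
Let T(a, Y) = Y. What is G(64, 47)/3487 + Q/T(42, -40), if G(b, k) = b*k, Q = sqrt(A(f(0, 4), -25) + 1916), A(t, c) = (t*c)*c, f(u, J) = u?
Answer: 3008/3487 - sqrt(479)/20 ≈ -0.23167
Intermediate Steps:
A(t, c) = t*c**2 (A(t, c) = (c*t)*c = t*c**2)
Q = 2*sqrt(479) (Q = sqrt(0*(-25)**2 + 1916) = sqrt(0*625 + 1916) = sqrt(0 + 1916) = sqrt(1916) = 2*sqrt(479) ≈ 43.772)
G(64, 47)/3487 + Q/T(42, -40) = (64*47)/3487 + (2*sqrt(479))/(-40) = 3008*(1/3487) + (2*sqrt(479))*(-1/40) = 3008/3487 - sqrt(479)/20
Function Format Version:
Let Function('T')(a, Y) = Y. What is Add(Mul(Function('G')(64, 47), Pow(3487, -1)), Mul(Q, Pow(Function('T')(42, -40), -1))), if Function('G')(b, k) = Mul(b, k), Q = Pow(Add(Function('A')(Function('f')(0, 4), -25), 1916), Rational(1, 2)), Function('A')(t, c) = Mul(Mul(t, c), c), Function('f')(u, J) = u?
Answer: Add(Rational(3008, 3487), Mul(Rational(-1, 20), Pow(479, Rational(1, 2)))) ≈ -0.23167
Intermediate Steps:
Function('A')(t, c) = Mul(t, Pow(c, 2)) (Function('A')(t, c) = Mul(Mul(c, t), c) = Mul(t, Pow(c, 2)))
Q = Mul(2, Pow(479, Rational(1, 2))) (Q = Pow(Add(Mul(0, Pow(-25, 2)), 1916), Rational(1, 2)) = Pow(Add(Mul(0, 625), 1916), Rational(1, 2)) = Pow(Add(0, 1916), Rational(1, 2)) = Pow(1916, Rational(1, 2)) = Mul(2, Pow(479, Rational(1, 2))) ≈ 43.772)
Add(Mul(Function('G')(64, 47), Pow(3487, -1)), Mul(Q, Pow(Function('T')(42, -40), -1))) = Add(Mul(Mul(64, 47), Pow(3487, -1)), Mul(Mul(2, Pow(479, Rational(1, 2))), Pow(-40, -1))) = Add(Mul(3008, Rational(1, 3487)), Mul(Mul(2, Pow(479, Rational(1, 2))), Rational(-1, 40))) = Add(Rational(3008, 3487), Mul(Rational(-1, 20), Pow(479, Rational(1, 2))))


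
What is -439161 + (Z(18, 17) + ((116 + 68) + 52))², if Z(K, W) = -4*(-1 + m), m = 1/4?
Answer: -382040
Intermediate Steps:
m = ¼ ≈ 0.25000
Z(K, W) = 3 (Z(K, W) = -4*(-1 + ¼) = -4*(-¾) = 3)
-439161 + (Z(18, 17) + ((116 + 68) + 52))² = -439161 + (3 + ((116 + 68) + 52))² = -439161 + (3 + (184 + 52))² = -439161 + (3 + 236)² = -439161 + 239² = -439161 + 57121 = -382040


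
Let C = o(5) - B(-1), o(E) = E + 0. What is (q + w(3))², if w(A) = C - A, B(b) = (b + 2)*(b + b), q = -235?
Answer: 53361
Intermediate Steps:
B(b) = 2*b*(2 + b) (B(b) = (2 + b)*(2*b) = 2*b*(2 + b))
o(E) = E
C = 7 (C = 5 - 2*(-1)*(2 - 1) = 5 - 2*(-1) = 5 - 1*(-2) = 5 + 2 = 7)
w(A) = 7 - A
(q + w(3))² = (-235 + (7 - 1*3))² = (-235 + (7 - 3))² = (-235 + 4)² = (-231)² = 53361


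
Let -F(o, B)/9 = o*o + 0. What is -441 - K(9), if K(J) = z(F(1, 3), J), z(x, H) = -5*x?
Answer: -486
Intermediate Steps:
F(o, B) = -9*o² (F(o, B) = -9*(o*o + 0) = -9*(o² + 0) = -9*o²)
K(J) = 45 (K(J) = -(-45)*1² = -(-45) = -5*(-9) = 45)
-441 - K(9) = -441 - 1*45 = -441 - 45 = -486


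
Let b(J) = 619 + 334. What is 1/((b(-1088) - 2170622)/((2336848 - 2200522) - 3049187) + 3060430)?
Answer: 2912861/8914609359899 ≈ 3.2675e-7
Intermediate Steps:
b(J) = 953
1/((b(-1088) - 2170622)/((2336848 - 2200522) - 3049187) + 3060430) = 1/((953 - 2170622)/((2336848 - 2200522) - 3049187) + 3060430) = 1/(-2169669/(136326 - 3049187) + 3060430) = 1/(-2169669/(-2912861) + 3060430) = 1/(-2169669*(-1/2912861) + 3060430) = 1/(2169669/2912861 + 3060430) = 1/(8914609359899/2912861) = 2912861/8914609359899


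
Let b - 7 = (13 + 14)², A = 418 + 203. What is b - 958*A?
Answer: -594182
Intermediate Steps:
A = 621
b = 736 (b = 7 + (13 + 14)² = 7 + 27² = 7 + 729 = 736)
b - 958*A = 736 - 958*621 = 736 - 594918 = -594182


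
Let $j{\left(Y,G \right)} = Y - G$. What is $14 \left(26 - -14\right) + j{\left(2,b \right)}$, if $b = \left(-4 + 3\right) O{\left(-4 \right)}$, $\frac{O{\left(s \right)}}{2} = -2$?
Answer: $558$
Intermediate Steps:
$O{\left(s \right)} = -4$ ($O{\left(s \right)} = 2 \left(-2\right) = -4$)
$b = 4$ ($b = \left(-4 + 3\right) \left(-4\right) = \left(-1\right) \left(-4\right) = 4$)
$14 \left(26 - -14\right) + j{\left(2,b \right)} = 14 \left(26 - -14\right) + \left(2 - 4\right) = 14 \left(26 + 14\right) + \left(2 - 4\right) = 14 \cdot 40 - 2 = 560 - 2 = 558$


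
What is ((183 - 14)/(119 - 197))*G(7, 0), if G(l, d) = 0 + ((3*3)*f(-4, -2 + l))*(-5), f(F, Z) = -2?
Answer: -195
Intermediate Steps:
G(l, d) = 90 (G(l, d) = 0 + ((3*3)*(-2))*(-5) = 0 + (9*(-2))*(-5) = 0 - 18*(-5) = 0 + 90 = 90)
((183 - 14)/(119 - 197))*G(7, 0) = ((183 - 14)/(119 - 197))*90 = (169/(-78))*90 = (169*(-1/78))*90 = -13/6*90 = -195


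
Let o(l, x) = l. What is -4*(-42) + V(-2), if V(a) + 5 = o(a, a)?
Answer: 161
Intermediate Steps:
V(a) = -5 + a
-4*(-42) + V(-2) = -4*(-42) + (-5 - 2) = 168 - 7 = 161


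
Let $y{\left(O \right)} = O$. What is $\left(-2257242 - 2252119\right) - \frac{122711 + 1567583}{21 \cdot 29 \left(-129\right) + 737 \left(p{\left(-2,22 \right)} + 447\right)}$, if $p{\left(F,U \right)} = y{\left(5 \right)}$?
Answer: $- \frac{1147918154537}{254563} \approx -4.5094 \cdot 10^{6}$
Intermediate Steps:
$p{\left(F,U \right)} = 5$
$\left(-2257242 - 2252119\right) - \frac{122711 + 1567583}{21 \cdot 29 \left(-129\right) + 737 \left(p{\left(-2,22 \right)} + 447\right)} = \left(-2257242 - 2252119\right) - \frac{122711 + 1567583}{21 \cdot 29 \left(-129\right) + 737 \left(5 + 447\right)} = -4509361 - \frac{1690294}{609 \left(-129\right) + 737 \cdot 452} = -4509361 - \frac{1690294}{-78561 + 333124} = -4509361 - \frac{1690294}{254563} = - \frac{1147918154537}{254563}$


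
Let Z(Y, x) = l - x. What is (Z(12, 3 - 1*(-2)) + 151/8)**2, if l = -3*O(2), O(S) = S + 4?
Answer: 1089/64 ≈ 17.016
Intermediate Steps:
O(S) = 4 + S
l = -18 (l = -3*(4 + 2) = -3*6 = -18)
Z(Y, x) = -18 - x
(Z(12, 3 - 1*(-2)) + 151/8)**2 = ((-18 - (3 - 1*(-2))) + 151/8)**2 = ((-18 - (3 + 2)) + 151*(1/8))**2 = ((-18 - 1*5) + 151/8)**2 = ((-18 - 5) + 151/8)**2 = (-23 + 151/8)**2 = (-33/8)**2 = 1089/64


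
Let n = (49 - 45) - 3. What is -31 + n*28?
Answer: -3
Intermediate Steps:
n = 1 (n = 4 - 3 = 1)
-31 + n*28 = -31 + 1*28 = -31 + 28 = -3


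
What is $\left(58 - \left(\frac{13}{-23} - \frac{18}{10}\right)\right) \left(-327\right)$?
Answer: $- \frac{2270034}{115} \approx -19739.0$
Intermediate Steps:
$\left(58 - \left(\frac{13}{-23} - \frac{18}{10}\right)\right) \left(-327\right) = \left(58 - \left(13 \left(- \frac{1}{23}\right) - \frac{9}{5}\right)\right) \left(-327\right) = \left(58 - \left(- \frac{13}{23} - \frac{9}{5}\right)\right) \left(-327\right) = \left(58 - - \frac{272}{115}\right) \left(-327\right) = \left(58 + \frac{272}{115}\right) \left(-327\right) = \frac{6942}{115} \left(-327\right) = - \frac{2270034}{115}$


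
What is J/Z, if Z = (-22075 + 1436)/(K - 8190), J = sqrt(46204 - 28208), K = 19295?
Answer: -22210*sqrt(4499)/20639 ≈ -72.180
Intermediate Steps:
J = 2*sqrt(4499) (J = sqrt(17996) = 2*sqrt(4499) ≈ 134.15)
Z = -20639/11105 (Z = (-22075 + 1436)/(19295 - 8190) = -20639/11105 ≈ -1.8585)
J/Z = (2*sqrt(4499))/(-20639/11105) = (2*sqrt(4499))*(-11105/20639) = -22210*sqrt(4499)/20639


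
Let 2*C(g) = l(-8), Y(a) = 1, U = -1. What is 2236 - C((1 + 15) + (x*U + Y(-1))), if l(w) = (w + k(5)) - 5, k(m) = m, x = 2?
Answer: 2240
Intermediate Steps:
l(w) = w (l(w) = (w + 5) - 5 = (5 + w) - 5 = w)
C(g) = -4 (C(g) = (1/2)*(-8) = -4)
2236 - C((1 + 15) + (x*U + Y(-1))) = 2236 - 1*(-4) = 2236 + 4 = 2240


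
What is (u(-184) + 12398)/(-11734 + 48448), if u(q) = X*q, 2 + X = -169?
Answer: 21931/18357 ≈ 1.1947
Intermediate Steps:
X = -171 (X = -2 - 169 = -171)
u(q) = -171*q
(u(-184) + 12398)/(-11734 + 48448) = (-171*(-184) + 12398)/(-11734 + 48448) = (31464 + 12398)/36714 = 43862*(1/36714) = 21931/18357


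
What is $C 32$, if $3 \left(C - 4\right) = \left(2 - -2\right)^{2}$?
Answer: $\frac{896}{3} \approx 298.67$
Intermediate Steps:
$C = \frac{28}{3}$ ($C = 4 + \frac{\left(2 - -2\right)^{2}}{3} = 4 + \frac{\left(2 + \left(-1 + 3\right)\right)^{2}}{3} = 4 + \frac{\left(2 + 2\right)^{2}}{3} = 4 + \frac{4^{2}}{3} = 4 + \frac{1}{3} \cdot 16 = 4 + \frac{16}{3} = \frac{28}{3} \approx 9.3333$)
$C 32 = \frac{28}{3} \cdot 32 = \frac{896}{3}$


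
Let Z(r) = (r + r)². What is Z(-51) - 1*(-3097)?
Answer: 13501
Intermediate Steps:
Z(r) = 4*r² (Z(r) = (2*r)² = 4*r²)
Z(-51) - 1*(-3097) = 4*(-51)² - 1*(-3097) = 4*2601 + 3097 = 10404 + 3097 = 13501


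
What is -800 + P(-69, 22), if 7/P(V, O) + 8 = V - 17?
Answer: -75207/94 ≈ -800.07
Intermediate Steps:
P(V, O) = 7/(-25 + V) (P(V, O) = 7/(-8 + (V - 17)) = 7/(-8 + (-17 + V)) = 7/(-25 + V))
-800 + P(-69, 22) = -800 + 7/(-25 - 69) = -800 + 7/(-94) = -800 + 7*(-1/94) = -800 - 7/94 = -75207/94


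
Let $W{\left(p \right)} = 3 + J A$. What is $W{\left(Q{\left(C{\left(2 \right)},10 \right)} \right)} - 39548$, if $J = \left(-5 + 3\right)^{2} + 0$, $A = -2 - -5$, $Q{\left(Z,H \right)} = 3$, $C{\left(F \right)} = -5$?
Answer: $-39533$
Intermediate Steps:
$A = 3$ ($A = -2 + 5 = 3$)
$J = 4$ ($J = \left(-2\right)^{2} + 0 = 4 + 0 = 4$)
$W{\left(p \right)} = 15$ ($W{\left(p \right)} = 3 + 4 \cdot 3 = 3 + 12 = 15$)
$W{\left(Q{\left(C{\left(2 \right)},10 \right)} \right)} - 39548 = 15 - 39548 = -39533$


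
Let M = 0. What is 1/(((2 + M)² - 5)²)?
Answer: 1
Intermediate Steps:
1/(((2 + M)² - 5)²) = 1/(((2 + 0)² - 5)²) = 1/((2² - 5)²) = 1/((4 - 5)²) = 1/((-1)²) = 1/1 = 1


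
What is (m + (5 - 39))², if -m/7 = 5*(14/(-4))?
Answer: 31329/4 ≈ 7832.3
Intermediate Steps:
m = 245/2 (m = -35*14/(-4) = -35*14*(-¼) = -35*(-7)/2 = -7*(-35/2) = 245/2 ≈ 122.50)
(m + (5 - 39))² = (245/2 + (5 - 39))² = (245/2 - 34)² = (177/2)² = 31329/4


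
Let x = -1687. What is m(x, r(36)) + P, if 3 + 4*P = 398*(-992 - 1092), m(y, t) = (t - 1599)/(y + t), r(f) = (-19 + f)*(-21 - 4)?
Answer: -4976587/24 ≈ -2.0736e+5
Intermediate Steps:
r(f) = 475 - 25*f (r(f) = (-19 + f)*(-25) = 475 - 25*f)
m(y, t) = (-1599 + t)/(t + y)
P = -829435/4 (P = -¾ + (398*(-992 - 1092))/4 = -¾ + (398*(-2084))/4 = -¾ + (¼)*(-829432) = -¾ - 207358 = -829435/4 ≈ -2.0736e+5)
m(x, r(36)) + P = (-1599 + (475 - 25*36))/((475 - 25*36) - 1687) - 829435/4 = (-1599 + (475 - 900))/((475 - 900) - 1687) - 829435/4 = (-1599 - 425)/(-425 - 1687) - 829435/4 = -2024/(-2112) - 829435/4 = -1/2112*(-2024) - 829435/4 = 23/24 - 829435/4 = -4976587/24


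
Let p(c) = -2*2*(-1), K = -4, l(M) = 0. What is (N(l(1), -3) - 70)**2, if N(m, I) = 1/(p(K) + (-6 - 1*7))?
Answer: 398161/81 ≈ 4915.6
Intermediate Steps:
p(c) = 4 (p(c) = -4*(-1) = 4)
N(m, I) = -1/9 (N(m, I) = 1/(4 + (-6 - 1*7)) = 1/(4 + (-6 - 7)) = 1/(4 - 13) = 1/(-9) = -1/9)
(N(l(1), -3) - 70)**2 = (-1/9 - 70)**2 = (-631/9)**2 = 398161/81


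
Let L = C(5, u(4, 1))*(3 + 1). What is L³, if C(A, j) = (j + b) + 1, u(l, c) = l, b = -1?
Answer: 4096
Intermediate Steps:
C(A, j) = j (C(A, j) = (j - 1) + 1 = (-1 + j) + 1 = j)
L = 16 (L = 4*(3 + 1) = 4*4 = 16)
L³ = 16³ = 4096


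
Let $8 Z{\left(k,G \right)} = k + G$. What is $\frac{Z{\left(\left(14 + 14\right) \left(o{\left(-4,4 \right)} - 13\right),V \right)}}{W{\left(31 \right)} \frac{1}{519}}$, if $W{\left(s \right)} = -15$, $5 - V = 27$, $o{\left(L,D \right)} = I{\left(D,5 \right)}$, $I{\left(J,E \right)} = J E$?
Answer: $- \frac{15051}{20} \approx -752.55$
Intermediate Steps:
$I{\left(J,E \right)} = E J$
$o{\left(L,D \right)} = 5 D$
$V = -22$ ($V = 5 - 27 = -22$)
$Z{\left(k,G \right)} = \frac{G}{8} + \frac{k}{8}$ ($Z{\left(k,G \right)} = \frac{k + G}{8} = \frac{G + k}{8} = \frac{G}{8} + \frac{k}{8}$)
$\frac{Z{\left(\left(14 + 14\right) \left(o{\left(-4,4 \right)} - 13\right),V \right)}}{W{\left(31 \right)} \frac{1}{519}} = \frac{\frac{1}{8} \left(-22\right) + \frac{\left(14 + 14\right) \left(5 \cdot 4 - 13\right)}{8}}{\left(-15\right) \frac{1}{519}} = \frac{- \frac{11}{4} + \frac{28 \left(20 - 13\right)}{8}}{\left(-15\right) \frac{1}{519}} = \frac{- \frac{11}{4} + \frac{28 \cdot 7}{8}}{- \frac{5}{173}} = \left(- \frac{11}{4} + \frac{1}{8} \cdot 196\right) \left(- \frac{173}{5}\right) = \left(- \frac{11}{4} + \frac{49}{2}\right) \left(- \frac{173}{5}\right) = \frac{87}{4} \left(- \frac{173}{5}\right) = - \frac{15051}{20}$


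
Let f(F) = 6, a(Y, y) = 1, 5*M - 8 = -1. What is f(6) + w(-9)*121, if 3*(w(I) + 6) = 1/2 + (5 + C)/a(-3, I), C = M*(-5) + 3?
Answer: -1319/2 ≈ -659.50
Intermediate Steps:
M = 7/5 (M = 8/5 + (1/5)*(-1) = 8/5 - 1/5 = 7/5 ≈ 1.4000)
C = -4 (C = (7/5)*(-5) + 3 = -7 + 3 = -4)
w(I) = -11/2 (w(I) = -6 + (1/2 + (5 - 4)/1)/3 = -6 + (1*(1/2) + 1*1)/3 = -6 + (1/2 + 1)/3 = -6 + (1/3)*(3/2) = -6 + 1/2 = -11/2)
f(6) + w(-9)*121 = 6 - 11/2*121 = 6 - 1331/2 = -1319/2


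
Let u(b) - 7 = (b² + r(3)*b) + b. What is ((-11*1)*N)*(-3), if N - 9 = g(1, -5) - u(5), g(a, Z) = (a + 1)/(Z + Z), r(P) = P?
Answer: -7128/5 ≈ -1425.6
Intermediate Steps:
u(b) = 7 + b² + 4*b (u(b) = 7 + ((b² + 3*b) + b) = 7 + (b² + 4*b) = 7 + b² + 4*b)
g(a, Z) = (1 + a)/(2*Z) (g(a, Z) = (1 + a)/((2*Z)) = (1 + a)*(1/(2*Z)) = (1 + a)/(2*Z))
N = -216/5 (N = 9 + ((½)*(1 + 1)/(-5) - (7 + 5² + 4*5)) = 9 + ((½)*(-⅕)*2 - (7 + 25 + 20)) = 9 + (-⅕ - 1*52) = 9 + (-⅕ - 52) = 9 - 261/5 = -216/5 ≈ -43.200)
((-11*1)*N)*(-3) = (-11*1*(-216/5))*(-3) = -11*(-216/5)*(-3) = (2376/5)*(-3) = -7128/5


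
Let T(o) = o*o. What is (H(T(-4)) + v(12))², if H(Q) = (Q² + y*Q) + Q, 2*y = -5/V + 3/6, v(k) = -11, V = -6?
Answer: 664225/9 ≈ 73803.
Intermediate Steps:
T(o) = o²
y = ⅔ (y = (-5/(-6) + 3/6)/2 = (-5*(-⅙) + 3*(⅙))/2 = (⅚ + ½)/2 = (½)*(4/3) = ⅔ ≈ 0.66667)
H(Q) = Q² + 5*Q/3 (H(Q) = (Q² + 2*Q/3) + Q = Q² + 5*Q/3)
(H(T(-4)) + v(12))² = ((⅓)*(-4)²*(5 + 3*(-4)²) - 11)² = ((⅓)*16*(5 + 3*16) - 11)² = ((⅓)*16*(5 + 48) - 11)² = ((⅓)*16*53 - 11)² = (848/3 - 11)² = (815/3)² = 664225/9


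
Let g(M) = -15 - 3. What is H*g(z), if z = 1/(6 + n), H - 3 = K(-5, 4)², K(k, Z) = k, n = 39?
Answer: -504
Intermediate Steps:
H = 28 (H = 3 + (-5)² = 3 + 25 = 28)
z = 1/45 (z = 1/(6 + 39) = 1/45 ≈ 0.022222)
g(M) = -18
H*g(z) = 28*(-18) = -504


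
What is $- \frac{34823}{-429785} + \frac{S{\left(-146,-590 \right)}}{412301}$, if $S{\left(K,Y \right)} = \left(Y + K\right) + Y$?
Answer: $\frac{811038989}{10423575605} \approx 0.077808$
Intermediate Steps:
$S{\left(K,Y \right)} = K + 2 Y$ ($S{\left(K,Y \right)} = \left(K + Y\right) + Y = K + 2 Y$)
$- \frac{34823}{-429785} + \frac{S{\left(-146,-590 \right)}}{412301} = - \frac{34823}{-429785} + \frac{-146 + 2 \left(-590\right)}{412301} = \left(-34823\right) \left(- \frac{1}{429785}\right) + \left(-146 - 1180\right) \frac{1}{412301} = \frac{34823}{429785} - \frac{78}{24253} = \frac{811038989}{10423575605}$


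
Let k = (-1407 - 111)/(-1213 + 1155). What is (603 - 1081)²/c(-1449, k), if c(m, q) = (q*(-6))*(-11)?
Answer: 3313018/25047 ≈ 132.27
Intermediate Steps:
k = 759/29 (k = -1518/(-58) = -1518*(-1/58) = 759/29 ≈ 26.172)
c(m, q) = 66*q (c(m, q) = -6*q*(-11) = 66*q)
(603 - 1081)²/c(-1449, k) = (603 - 1081)²/((66*(759/29))) = (-478)²/(50094/29) = 228484*(29/50094) = 3313018/25047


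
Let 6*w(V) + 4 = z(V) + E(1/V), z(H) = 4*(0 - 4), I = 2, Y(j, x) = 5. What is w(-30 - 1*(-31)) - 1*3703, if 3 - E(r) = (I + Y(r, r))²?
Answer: -3714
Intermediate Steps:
z(H) = -16 (z(H) = 4*(-4) = -16)
E(r) = -46 (E(r) = 3 - (2 + 5)² = 3 - 1*7² = 3 - 1*49 = 3 - 49 = -46)
w(V) = -11 (w(V) = -⅔ + (-16 - 46)/6 = -⅔ + (⅙)*(-62) = -⅔ - 31/3 = -11)
w(-30 - 1*(-31)) - 1*3703 = -11 - 1*3703 = -11 - 3703 = -3714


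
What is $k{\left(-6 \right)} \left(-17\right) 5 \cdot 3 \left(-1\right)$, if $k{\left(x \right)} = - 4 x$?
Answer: $6120$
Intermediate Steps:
$k{\left(-6 \right)} \left(-17\right) 5 \cdot 3 \left(-1\right) = \left(-4\right) \left(-6\right) \left(-17\right) 5 \cdot 3 \left(-1\right) = 24 \left(-17\right) 15 \left(-1\right) = \left(-408\right) \left(-15\right) = 6120$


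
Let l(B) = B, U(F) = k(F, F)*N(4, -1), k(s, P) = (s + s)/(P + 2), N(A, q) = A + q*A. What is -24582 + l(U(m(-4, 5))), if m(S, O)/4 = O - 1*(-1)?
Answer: -24582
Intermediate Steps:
m(S, O) = 4 + 4*O (m(S, O) = 4*(O - 1*(-1)) = 4*(O + 1) = 4*(1 + O) = 4 + 4*O)
N(A, q) = A + A*q
k(s, P) = 2*s/(2 + P) (k(s, P) = (2*s)/(2 + P) = 2*s/(2 + P))
U(F) = 0 (U(F) = (2*F/(2 + F))*(4*(1 - 1)) = (2*F/(2 + F))*(4*0) = (2*F/(2 + F))*0 = 0)
-24582 + l(U(m(-4, 5))) = -24582 + 0 = -24582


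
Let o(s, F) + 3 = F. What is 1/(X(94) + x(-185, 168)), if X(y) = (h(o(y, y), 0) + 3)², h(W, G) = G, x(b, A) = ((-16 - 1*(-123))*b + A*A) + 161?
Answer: 1/8599 ≈ 0.00011629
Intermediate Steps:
o(s, F) = -3 + F
x(b, A) = 161 + A² + 107*b (x(b, A) = ((-16 + 123)*b + A²) + 161 = (107*b + A²) + 161 = (A² + 107*b) + 161 = 161 + A² + 107*b)
X(y) = 9 (X(y) = (0 + 3)² = 3² = 9)
1/(X(94) + x(-185, 168)) = 1/(9 + (161 + 168² + 107*(-185))) = 1/(9 + (161 + 28224 - 19795)) = 1/(9 + 8590) = 1/8599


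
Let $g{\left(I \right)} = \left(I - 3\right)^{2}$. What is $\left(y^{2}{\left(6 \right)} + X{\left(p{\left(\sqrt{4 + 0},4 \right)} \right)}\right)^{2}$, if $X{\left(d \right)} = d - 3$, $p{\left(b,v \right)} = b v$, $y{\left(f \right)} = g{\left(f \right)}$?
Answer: $7396$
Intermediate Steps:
$g{\left(I \right)} = \left(-3 + I\right)^{2}$
$y{\left(f \right)} = \left(-3 + f\right)^{2}$
$X{\left(d \right)} = -3 + d$ ($X{\left(d \right)} = d - 3 = -3 + d$)
$\left(y^{2}{\left(6 \right)} + X{\left(p{\left(\sqrt{4 + 0},4 \right)} \right)}\right)^{2} = \left(\left(\left(-3 + 6\right)^{2}\right)^{2} - \left(3 - \sqrt{4 + 0} \cdot 4\right)\right)^{2} = \left(\left(3^{2}\right)^{2} - \left(3 - \sqrt{4} \cdot 4\right)\right)^{2} = \left(9^{2} + \left(-3 + 2 \cdot 4\right)\right)^{2} = \left(81 + \left(-3 + 8\right)\right)^{2} = \left(81 + 5\right)^{2} = 86^{2} = 7396$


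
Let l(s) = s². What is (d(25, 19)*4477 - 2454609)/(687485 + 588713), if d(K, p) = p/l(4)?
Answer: -5598383/2917024 ≈ -1.9192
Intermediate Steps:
d(K, p) = p/16 (d(K, p) = p/(4²) = p/16)
(d(25, 19)*4477 - 2454609)/(687485 + 588713) = (((1/16)*19)*4477 - 2454609)/(687485 + 588713) = ((19/16)*4477 - 2454609)/1276198 = (85063/16 - 2454609)*(1/1276198) = -39188681/16*1/1276198 = -5598383/2917024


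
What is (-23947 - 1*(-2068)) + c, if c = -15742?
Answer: -37621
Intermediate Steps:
(-23947 - 1*(-2068)) + c = (-23947 - 1*(-2068)) - 15742 = (-23947 + 2068) - 15742 = -21879 - 15742 = -37621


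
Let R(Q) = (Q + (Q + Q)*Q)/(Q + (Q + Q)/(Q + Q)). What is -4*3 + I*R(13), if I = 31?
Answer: 10713/14 ≈ 765.21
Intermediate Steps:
R(Q) = (Q + 2*Q²)/(1 + Q) (R(Q) = (Q + (2*Q)*Q)/(Q + (2*Q)/((2*Q))) = (Q + 2*Q²)/(Q + (2*Q)*(1/(2*Q))) = (Q + 2*Q²)/(Q + 1) = (Q + 2*Q²)/(1 + Q))
-4*3 + I*R(13) = -4*3 + 31*(13*(1 + 2*13)/(1 + 13)) = -12 + 31*(13*(1 + 26)/14) = -12 + 31*(13*(1/14)*27) = -12 + 31*(351/14) = -12 + 10881/14 = 10713/14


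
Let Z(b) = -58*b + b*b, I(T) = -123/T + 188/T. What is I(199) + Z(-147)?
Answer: 5996930/199 ≈ 30135.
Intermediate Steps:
I(T) = 65/T
Z(b) = b² - 58*b (Z(b) = -58*b + b² = b² - 58*b)
I(199) + Z(-147) = 65/199 - 147*(-58 - 147) = 65*(1/199) - 147*(-205) = 65/199 + 30135 = 5996930/199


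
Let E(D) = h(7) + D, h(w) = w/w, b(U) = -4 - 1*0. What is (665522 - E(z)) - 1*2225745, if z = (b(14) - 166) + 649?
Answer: -1560703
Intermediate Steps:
b(U) = -4 (b(U) = -4 + 0 = -4)
h(w) = 1
z = 479 (z = (-4 - 166) + 649 = -170 + 649 = 479)
E(D) = 1 + D
(665522 - E(z)) - 1*2225745 = (665522 - (1 + 479)) - 1*2225745 = (665522 - 1*480) - 2225745 = (665522 - 480) - 2225745 = 665042 - 2225745 = -1560703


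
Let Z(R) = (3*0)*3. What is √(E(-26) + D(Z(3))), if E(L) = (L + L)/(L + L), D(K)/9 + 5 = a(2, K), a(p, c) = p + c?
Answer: I*√26 ≈ 5.099*I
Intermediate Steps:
Z(R) = 0 (Z(R) = 0*3 = 0)
a(p, c) = c + p
D(K) = -27 + 9*K (D(K) = -45 + 9*(K + 2) = -45 + 9*(2 + K) = -45 + (18 + 9*K) = -27 + 9*K)
E(L) = 1 (E(L) = (2*L)/((2*L)) = (2*L)*(1/(2*L)) = 1)
√(E(-26) + D(Z(3))) = √(1 + (-27 + 9*0)) = √(1 + (-27 + 0)) = √(1 - 27) = √(-26) = I*√26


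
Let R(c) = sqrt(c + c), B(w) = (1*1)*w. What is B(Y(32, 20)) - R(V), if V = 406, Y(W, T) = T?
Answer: 20 - 2*sqrt(203) ≈ -8.4956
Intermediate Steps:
B(w) = w (B(w) = 1*w = w)
R(c) = sqrt(2)*sqrt(c) (R(c) = sqrt(2*c) = sqrt(2)*sqrt(c))
B(Y(32, 20)) - R(V) = 20 - sqrt(2)*sqrt(406) = 20 - 2*sqrt(203)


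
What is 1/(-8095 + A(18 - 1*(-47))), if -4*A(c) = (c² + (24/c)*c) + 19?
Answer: -1/9162 ≈ -0.00010915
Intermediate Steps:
A(c) = -43/4 - c²/4 (A(c) = -((c² + (24/c)*c) + 19)/4 = -((c² + 24) + 19)/4 = -((24 + c²) + 19)/4 = -(43 + c²)/4 = -43/4 - c²/4)
1/(-8095 + A(18 - 1*(-47))) = 1/(-8095 + (-43/4 - (18 - 1*(-47))²/4)) = 1/(-8095 + (-43/4 - (18 + 47)²/4)) = 1/(-8095 + (-43/4 - ¼*65²)) = 1/(-8095 + (-43/4 - ¼*4225)) = 1/(-8095 + (-43/4 - 4225/4)) = 1/(-8095 - 1067) = 1/(-9162) = -1/9162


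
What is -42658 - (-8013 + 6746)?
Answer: -41391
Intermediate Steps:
-42658 - (-8013 + 6746) = -42658 - 1*(-1267) = -42658 + 1267 = -41391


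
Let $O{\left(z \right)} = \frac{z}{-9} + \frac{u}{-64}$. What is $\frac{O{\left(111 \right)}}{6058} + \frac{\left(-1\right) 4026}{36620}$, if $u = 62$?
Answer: $- \frac{597039127}{5324255040} \approx -0.11214$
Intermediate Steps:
$O{\left(z \right)} = - \frac{31}{32} - \frac{z}{9}$ ($O{\left(z \right)} = \frac{z}{-9} + \frac{62}{-64} = z \left(- \frac{1}{9}\right) + 62 \left(- \frac{1}{64}\right) = - \frac{z}{9} - \frac{31}{32} = - \frac{31}{32} - \frac{z}{9}$)
$\frac{O{\left(111 \right)}}{6058} + \frac{\left(-1\right) 4026}{36620} = \frac{- \frac{31}{32} - \frac{37}{3}}{6058} + \frac{\left(-1\right) 4026}{36620} = \left(- \frac{31}{32} - \frac{37}{3}\right) \frac{1}{6058} - \frac{2013}{18310} = \left(- \frac{1277}{96}\right) \frac{1}{6058} - \frac{2013}{18310} = - \frac{1277}{581568} - \frac{2013}{18310} = - \frac{597039127}{5324255040}$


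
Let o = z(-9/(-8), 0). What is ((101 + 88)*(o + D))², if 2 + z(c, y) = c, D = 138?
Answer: 42986972889/64 ≈ 6.7167e+8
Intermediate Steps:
z(c, y) = -2 + c
o = -7/8 (o = -2 - 9/(-8) = -2 - 9*(-⅛) = -2 + 9/8 = -7/8 ≈ -0.87500)
((101 + 88)*(o + D))² = ((101 + 88)*(-7/8 + 138))² = (189*(1097/8))² = (207333/8)² = 42986972889/64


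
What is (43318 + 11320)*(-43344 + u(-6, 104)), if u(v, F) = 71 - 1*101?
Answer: -2369868612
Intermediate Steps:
u(v, F) = -30 (u(v, F) = 71 - 101 = -30)
(43318 + 11320)*(-43344 + u(-6, 104)) = (43318 + 11320)*(-43344 - 30) = 54638*(-43374) = -2369868612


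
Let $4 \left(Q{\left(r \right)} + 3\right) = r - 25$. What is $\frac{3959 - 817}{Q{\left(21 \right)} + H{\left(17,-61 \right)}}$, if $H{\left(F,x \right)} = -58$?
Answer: $- \frac{1571}{31} \approx -50.677$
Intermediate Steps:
$Q{\left(r \right)} = - \frac{37}{4} + \frac{r}{4}$ ($Q{\left(r \right)} = -3 + \frac{r - 25}{4} = -3 + \frac{-25 + r}{4} = -3 + \left(- \frac{25}{4} + \frac{r}{4}\right) = - \frac{37}{4} + \frac{r}{4}$)
$\frac{3959 - 817}{Q{\left(21 \right)} + H{\left(17,-61 \right)}} = \frac{3959 - 817}{\left(- \frac{37}{4} + \frac{1}{4} \cdot 21\right) - 58} = \frac{3959 + \left(-1271 + 454\right)}{\left(- \frac{37}{4} + \frac{21}{4}\right) - 58} = \frac{3959 - 817}{-4 - 58} = \frac{3142}{-62} = 3142 \left(- \frac{1}{62}\right) = - \frac{1571}{31}$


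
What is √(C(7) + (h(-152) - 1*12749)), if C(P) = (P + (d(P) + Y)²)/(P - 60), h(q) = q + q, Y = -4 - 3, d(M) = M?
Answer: 2*I*√9166562/53 ≈ 114.25*I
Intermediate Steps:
Y = -7
h(q) = 2*q
C(P) = (P + (-7 + P)²)/(-60 + P) (C(P) = (P + (P - 7)²)/(P - 60) = (P + (-7 + P)²)/(-60 + P))
√(C(7) + (h(-152) - 1*12749)) = √((7 + (-7 + 7)²)/(-60 + 7) + (2*(-152) - 1*12749)) = √((7 + 0²)/(-53) + (-304 - 12749)) = √(-(7 + 0)/53 - 13053) = √(-1/53*7 - 13053) = √(-7/53 - 13053) = √(-691816/53) = 2*I*√9166562/53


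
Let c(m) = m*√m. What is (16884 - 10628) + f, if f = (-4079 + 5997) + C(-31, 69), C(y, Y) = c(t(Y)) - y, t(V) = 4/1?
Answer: 8213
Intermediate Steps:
t(V) = 4 (t(V) = 4*1 = 4)
c(m) = m^(3/2)
C(y, Y) = 8 - y (C(y, Y) = 4^(3/2) - y = 8 - y)
f = 1957 (f = (-4079 + 5997) + (8 - 1*(-31)) = 1918 + (8 + 31) = 1918 + 39 = 1957)
(16884 - 10628) + f = (16884 - 10628) + 1957 = 6256 + 1957 = 8213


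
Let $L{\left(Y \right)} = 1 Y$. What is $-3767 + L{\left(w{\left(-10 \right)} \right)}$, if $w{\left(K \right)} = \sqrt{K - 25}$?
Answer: $-3767 + i \sqrt{35} \approx -3767.0 + 5.9161 i$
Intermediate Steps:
$w{\left(K \right)} = \sqrt{-25 + K}$
$L{\left(Y \right)} = Y$
$-3767 + L{\left(w{\left(-10 \right)} \right)} = -3767 + \sqrt{-25 - 10} = -3767 + \sqrt{-35} = -3767 + i \sqrt{35}$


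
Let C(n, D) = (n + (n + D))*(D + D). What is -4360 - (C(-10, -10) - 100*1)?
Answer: -4860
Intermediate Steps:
C(n, D) = 2*D*(D + 2*n) (C(n, D) = (n + (D + n))*(2*D) = (D + 2*n)*(2*D) = 2*D*(D + 2*n))
-4360 - (C(-10, -10) - 100*1) = -4360 - (2*(-10)*(-10 + 2*(-10)) - 100*1) = -4360 - (2*(-10)*(-10 - 20) - 100) = -4360 - (2*(-10)*(-30) - 100) = -4360 - (600 - 100) = -4360 - 1*500 = -4360 - 500 = -4860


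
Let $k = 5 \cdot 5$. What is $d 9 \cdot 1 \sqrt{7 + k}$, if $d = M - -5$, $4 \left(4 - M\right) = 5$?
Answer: $279 \sqrt{2} \approx 394.57$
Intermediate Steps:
$k = 25$
$M = \frac{11}{4}$ ($M = 4 - \frac{5}{4} = \frac{11}{4} \approx 2.75$)
$d = \frac{31}{4}$ ($d = \frac{11}{4} - -5 = \frac{11}{4} + 5 = \frac{31}{4} \approx 7.75$)
$d 9 \cdot 1 \sqrt{7 + k} = \frac{31}{4} \cdot 9 \cdot 1 \sqrt{7 + 25} = \frac{279}{4} \cdot 1 \sqrt{32} = \frac{279 \cdot 4 \sqrt{2}}{4} = 279 \sqrt{2}$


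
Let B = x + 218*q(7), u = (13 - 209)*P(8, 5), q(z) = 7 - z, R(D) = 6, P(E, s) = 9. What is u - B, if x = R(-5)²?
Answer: -1800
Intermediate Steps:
u = -1764 (u = (13 - 209)*9 = -196*9 = -1764)
x = 36 (x = 6² = 36)
B = 36 (B = 36 + 218*(7 - 1*7) = 36 + 218*(7 - 7) = 36 + 218*0 = 36 + 0 = 36)
u - B = -1764 - 1*36 = -1764 - 36 = -1800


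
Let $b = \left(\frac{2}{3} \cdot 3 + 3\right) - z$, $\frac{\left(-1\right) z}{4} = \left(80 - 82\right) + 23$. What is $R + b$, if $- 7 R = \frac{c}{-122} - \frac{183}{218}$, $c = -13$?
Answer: $\frac{4147200}{46543} \approx 89.105$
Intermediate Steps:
$z = -84$ ($z = - 4 \left(\left(80 - 82\right) + 23\right) = - 4 \left(-2 + 23\right) = \left(-4\right) 21 = -84$)
$R = \frac{4873}{46543}$ ($R = - \frac{- \frac{13}{-122} - \frac{183}{218}}{7} = - \frac{\left(-13\right) \left(- \frac{1}{122}\right) - \frac{183}{218}}{7} = - \frac{\frac{13}{122} - \frac{183}{218}}{7} = \left(- \frac{1}{7}\right) \left(- \frac{4873}{6649}\right) = \frac{4873}{46543} \approx 0.1047$)
$b = 89$ ($b = \left(\frac{2}{3} \cdot 3 + 3\right) - -84 = \left(2 \cdot \frac{1}{3} \cdot 3 + 3\right) + 84 = \left(\frac{2}{3} \cdot 3 + 3\right) + 84 = \left(2 + 3\right) + 84 = 5 + 84 = 89$)
$R + b = \frac{4873}{46543} + 89 = \frac{4147200}{46543}$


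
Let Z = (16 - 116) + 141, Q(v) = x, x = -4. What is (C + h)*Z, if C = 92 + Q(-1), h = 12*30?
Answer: 18368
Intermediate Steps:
Q(v) = -4
h = 360
Z = 41 (Z = -100 + 141 = 41)
C = 88 (C = 92 - 4 = 88)
(C + h)*Z = (88 + 360)*41 = 448*41 = 18368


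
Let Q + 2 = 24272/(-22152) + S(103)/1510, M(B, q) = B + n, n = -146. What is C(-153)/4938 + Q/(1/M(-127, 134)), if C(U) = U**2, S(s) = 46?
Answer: 74253249121/88233830 ≈ 841.55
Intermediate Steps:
M(B, q) = -146 + B (M(B, q) = B - 146 = -146 + B)
Q = -6408173/2090595 (Q = -2 + (24272/(-22152) + 46/1510) = -2 + (24272*(-1/22152) + 46*(1/1510)) = -2 + (-3034/2769 + 23/755) = -2 - 2226983/2090595 = -6408173/2090595 ≈ -3.0652)
C(-153)/4938 + Q/(1/M(-127, 134)) = (-153)**2/4938 - 6408173/(2090595*(1/(-146 - 127))) = 23409*(1/4938) - 6408173/(2090595*(1/(-273))) = 7803/1646 - 6408173/(2090595*(-1/273)) = 7803/1646 - 6408173/2090595*(-273) = 7803/1646 + 44857211/53605 = 74253249121/88233830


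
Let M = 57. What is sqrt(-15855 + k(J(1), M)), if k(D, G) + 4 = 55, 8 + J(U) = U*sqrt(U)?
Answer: 6*I*sqrt(439) ≈ 125.71*I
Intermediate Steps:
J(U) = -8 + U**(3/2) (J(U) = -8 + U*sqrt(U) = -8 + U**(3/2))
k(D, G) = 51 (k(D, G) = -4 + 55 = 51)
sqrt(-15855 + k(J(1), M)) = sqrt(-15855 + 51) = sqrt(-15804) = 6*I*sqrt(439)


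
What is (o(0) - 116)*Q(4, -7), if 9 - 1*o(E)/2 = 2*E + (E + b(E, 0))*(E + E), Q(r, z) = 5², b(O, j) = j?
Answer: -2450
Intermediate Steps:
Q(r, z) = 25
o(E) = 18 - 4*E - 4*E² (o(E) = 18 - 2*(2*E + (E + 0)*(E + E)) = 18 - 2*(2*E + E*(2*E)) = 18 - 2*(2*E + 2*E²) = 18 + (-4*E - 4*E²) = 18 - 4*E - 4*E²)
(o(0) - 116)*Q(4, -7) = ((18 - 4*0 - 4*0²) - 116)*25 = ((18 + 0 - 4*0) - 116)*25 = ((18 + 0 + 0) - 116)*25 = (18 - 116)*25 = -98*25 = -2450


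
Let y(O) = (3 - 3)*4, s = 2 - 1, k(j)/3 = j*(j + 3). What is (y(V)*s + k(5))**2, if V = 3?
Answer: 14400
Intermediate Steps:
k(j) = 3*j*(3 + j) (k(j) = 3*(j*(j + 3)) = 3*(j*(3 + j)) = 3*j*(3 + j))
s = 1
y(O) = 0 (y(O) = 0*4 = 0)
(y(V)*s + k(5))**2 = (0*1 + 3*5*(3 + 5))**2 = (0 + 3*5*8)**2 = (0 + 120)**2 = 120**2 = 14400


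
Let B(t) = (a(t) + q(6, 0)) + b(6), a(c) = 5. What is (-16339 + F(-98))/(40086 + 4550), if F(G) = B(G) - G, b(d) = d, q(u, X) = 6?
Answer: -4056/11159 ≈ -0.36347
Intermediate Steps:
B(t) = 17 (B(t) = (5 + 6) + 6 = 11 + 6 = 17)
F(G) = 17 - G
(-16339 + F(-98))/(40086 + 4550) = (-16339 + (17 - 1*(-98)))/(40086 + 4550) = (-16339 + (17 + 98))/44636 = (-16339 + 115)*(1/44636) = -16224*1/44636 = -4056/11159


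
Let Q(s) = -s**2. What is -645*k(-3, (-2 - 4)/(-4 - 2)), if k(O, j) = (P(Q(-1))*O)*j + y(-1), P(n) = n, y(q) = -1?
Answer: -1290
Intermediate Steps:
k(O, j) = -1 - O*j (k(O, j) = ((-1*(-1)**2)*O)*j - 1 = ((-1*1)*O)*j - 1 = (-O)*j - 1 = -O*j - 1 = -1 - O*j)
-645*k(-3, (-2 - 4)/(-4 - 2)) = -645*(-1 - 1*(-3)*(-2 - 4)/(-4 - 2)) = -645*(-1 - 1*(-3)*(-6/(-6))) = -645*(-1 - 1*(-3)*(-6*(-1/6))) = -645*(-1 - 1*(-3)*1) = -645*(-1 + 3) = -645*2 = -1290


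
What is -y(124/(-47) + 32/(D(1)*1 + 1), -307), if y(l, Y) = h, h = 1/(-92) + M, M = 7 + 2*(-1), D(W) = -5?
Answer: -459/92 ≈ -4.9891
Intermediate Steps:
M = 5 (M = 7 - 2 = 5)
h = 459/92 (h = 1/(-92) + 5 = -1/92 + 5 = 459/92 ≈ 4.9891)
y(l, Y) = 459/92
-y(124/(-47) + 32/(D(1)*1 + 1), -307) = -1*459/92 = -459/92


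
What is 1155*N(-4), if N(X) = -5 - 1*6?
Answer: -12705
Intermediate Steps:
N(X) = -11 (N(X) = -5 - 6 = -11)
1155*N(-4) = 1155*(-11) = -12705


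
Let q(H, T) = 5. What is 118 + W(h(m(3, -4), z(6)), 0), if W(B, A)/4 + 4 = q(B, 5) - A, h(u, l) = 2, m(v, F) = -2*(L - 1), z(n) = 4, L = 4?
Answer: 122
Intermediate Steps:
m(v, F) = -6 (m(v, F) = -2*(4 - 1) = -2*3 = -6)
W(B, A) = 4 - 4*A (W(B, A) = -16 + 4*(5 - A) = -16 + (20 - 4*A) = 4 - 4*A)
118 + W(h(m(3, -4), z(6)), 0) = 118 + (4 - 4*0) = 118 + (4 + 0) = 118 + 4 = 122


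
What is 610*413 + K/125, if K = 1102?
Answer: 31492352/125 ≈ 2.5194e+5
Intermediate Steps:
610*413 + K/125 = 610*413 + 1102/125 = 251930 + 1102*(1/125) = 251930 + 1102/125 = 31492352/125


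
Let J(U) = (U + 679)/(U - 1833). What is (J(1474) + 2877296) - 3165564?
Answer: -103490365/359 ≈ -2.8827e+5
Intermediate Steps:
J(U) = (679 + U)/(-1833 + U)
(J(1474) + 2877296) - 3165564 = ((679 + 1474)/(-1833 + 1474) + 2877296) - 3165564 = (2153/(-359) + 2877296) - 3165564 = (-1/359*2153 + 2877296) - 3165564 = (-2153/359 + 2877296) - 3165564 = 1032947111/359 - 3165564 = -103490365/359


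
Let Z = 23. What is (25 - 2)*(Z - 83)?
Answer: -1380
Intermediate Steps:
(25 - 2)*(Z - 83) = (25 - 2)*(23 - 83) = 23*(-60) = -1380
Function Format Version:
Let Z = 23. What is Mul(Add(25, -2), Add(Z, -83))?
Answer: -1380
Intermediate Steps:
Mul(Add(25, -2), Add(Z, -83)) = Mul(Add(25, -2), Add(23, -83)) = Mul(23, -60) = -1380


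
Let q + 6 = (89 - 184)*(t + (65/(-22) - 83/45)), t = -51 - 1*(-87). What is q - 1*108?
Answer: -609463/198 ≈ -3078.1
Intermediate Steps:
t = 36 (t = -51 + 87 = 36)
q = -588079/198 (q = -6 + (89 - 184)*(36 + (65/(-22) - 83/45)) = -6 - 95*(36 + (65*(-1/22) - 83*1/45)) = -6 - 95*(36 + (-65/22 - 83/45)) = -6 - 95*(36 - 4751/990) = -6 - 95*30889/990 = -6 - 586891/198 = -588079/198 ≈ -2970.1)
q - 1*108 = -588079/198 - 1*108 = -588079/198 - 108 = -609463/198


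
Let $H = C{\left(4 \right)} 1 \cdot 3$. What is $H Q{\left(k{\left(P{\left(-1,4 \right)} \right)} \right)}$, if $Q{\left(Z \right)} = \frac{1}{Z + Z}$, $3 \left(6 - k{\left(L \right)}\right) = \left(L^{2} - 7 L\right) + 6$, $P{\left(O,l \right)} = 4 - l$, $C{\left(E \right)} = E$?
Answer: $\frac{3}{2} \approx 1.5$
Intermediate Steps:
$k{\left(L \right)} = 4 - \frac{L^{2}}{3} + \frac{7 L}{3}$ ($k{\left(L \right)} = 6 - \frac{\left(L^{2} - 7 L\right) + 6}{3} = 6 - \frac{6 + L^{2} - 7 L}{3} = 6 - \left(2 - \frac{7 L}{3} + \frac{L^{2}}{3}\right) = 4 - \frac{L^{2}}{3} + \frac{7 L}{3}$)
$Q{\left(Z \right)} = \frac{1}{2 Z}$
$H = 12$ ($H = 4 \cdot 1 \cdot 3 = 4 \cdot 3 = 12$)
$H Q{\left(k{\left(P{\left(-1,4 \right)} \right)} \right)} = 12 \frac{1}{2 \left(4 - \frac{\left(4 - 4\right)^{2}}{3} + \frac{7 \left(4 - 4\right)}{3}\right)} = 12 \frac{1}{2 \left(4 - \frac{0^{2}}{3} + \frac{7}{3} \cdot 0\right)} = 12 \frac{1}{2 \left(4 - 0 + 0\right)} = 12 \frac{1}{2 \left(4 + 0 + 0\right)} = 12 \frac{1}{2 \cdot 4} = 12 \cdot \frac{1}{2} \cdot \frac{1}{4} = 12 \cdot \frac{1}{8} = \frac{3}{2}$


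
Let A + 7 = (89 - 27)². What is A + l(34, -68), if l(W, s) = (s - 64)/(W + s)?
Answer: 65295/17 ≈ 3840.9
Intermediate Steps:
l(W, s) = (-64 + s)/(W + s)
A = 3837 (A = -7 + (89 - 27)² = -7 + 62² = -7 + 3844 = 3837)
A + l(34, -68) = 3837 + (-64 - 68)/(34 - 68) = 3837 - 132/(-34) = 3837 - 1/34*(-132) = 3837 + 66/17 = 65295/17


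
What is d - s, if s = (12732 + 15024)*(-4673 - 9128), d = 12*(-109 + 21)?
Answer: 383059500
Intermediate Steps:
d = -1056 (d = 12*(-88) = -1056)
s = -383060556 (s = 27756*(-13801) = -383060556)
d - s = -1056 - 1*(-383060556) = -1056 + 383060556 = 383059500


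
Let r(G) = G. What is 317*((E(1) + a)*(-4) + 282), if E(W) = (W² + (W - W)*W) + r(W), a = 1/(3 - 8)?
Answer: 435558/5 ≈ 87112.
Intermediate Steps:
a = -⅕ (a = 1/(-5) = -⅕ ≈ -0.20000)
E(W) = W + W² (E(W) = (W² + (W - W)*W) + W = (W² + 0*W) + W = (W² + 0) + W = W² + W = W + W²)
317*((E(1) + a)*(-4) + 282) = 317*((1*(1 + 1) - ⅕)*(-4) + 282) = 317*((1*2 - ⅕)*(-4) + 282) = 317*((2 - ⅕)*(-4) + 282) = 317*((9/5)*(-4) + 282) = 317*(-36/5 + 282) = 317*(1374/5) = 435558/5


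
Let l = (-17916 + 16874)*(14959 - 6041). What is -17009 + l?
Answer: -9309565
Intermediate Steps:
l = -9292556 (l = -1042*8918 = -9292556)
-17009 + l = -17009 - 9292556 = -9309565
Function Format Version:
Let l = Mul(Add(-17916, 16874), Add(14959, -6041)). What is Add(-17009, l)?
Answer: -9309565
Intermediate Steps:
l = -9292556 (l = Mul(-1042, 8918) = -9292556)
Add(-17009, l) = Add(-17009, -9292556) = -9309565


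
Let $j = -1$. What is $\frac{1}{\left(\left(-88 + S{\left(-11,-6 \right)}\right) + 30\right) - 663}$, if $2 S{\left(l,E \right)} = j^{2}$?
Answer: $- \frac{2}{1441} \approx -0.0013879$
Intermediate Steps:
$S{\left(l,E \right)} = \frac{1}{2}$ ($S{\left(l,E \right)} = \frac{\left(-1\right)^{2}}{2} = \frac{1}{2} \cdot 1 = \frac{1}{2}$)
$\frac{1}{\left(\left(-88 + S{\left(-11,-6 \right)}\right) + 30\right) - 663} = \frac{1}{\left(\left(-88 + \frac{1}{2}\right) + 30\right) - 663} = \frac{1}{\left(- \frac{175}{2} + 30\right) - 663} = \frac{1}{- \frac{115}{2} - 663} = \frac{1}{- \frac{1441}{2}} = - \frac{2}{1441}$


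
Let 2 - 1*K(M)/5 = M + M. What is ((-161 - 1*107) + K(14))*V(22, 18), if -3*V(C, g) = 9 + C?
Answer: 12338/3 ≈ 4112.7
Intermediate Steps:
V(C, g) = -3 - C/3 (V(C, g) = -(9 + C)/3 = -3 - C/3)
K(M) = 10 - 10*M (K(M) = 10 - 5*(M + M) = 10 - 10*M)
((-161 - 1*107) + K(14))*V(22, 18) = ((-161 - 1*107) + (10 - 10*14))*(-3 - 1/3*22) = ((-161 - 107) + (10 - 140))*(-3 - 22/3) = (-268 - 130)*(-31/3) = -398*(-31/3) = 12338/3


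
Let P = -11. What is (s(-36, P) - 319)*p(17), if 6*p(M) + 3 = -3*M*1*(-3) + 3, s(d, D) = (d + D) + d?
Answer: -10251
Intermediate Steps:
s(d, D) = D + 2*d (s(d, D) = (D + d) + d = D + 2*d)
p(M) = 3*M/2 (p(M) = -½ + (-3*M*1*(-3) + 3)/6 = -½ + (-3*M*(-3) + 3)/6 = -½ + (-(-9)*M + 3)/6 = -½ + (9*M + 3)/6 = -½ + (3 + 9*M)/6 = -½ + (½ + 3*M/2) = 3*M/2)
(s(-36, P) - 319)*p(17) = ((-11 + 2*(-36)) - 319)*((3/2)*17) = ((-11 - 72) - 319)*(51/2) = (-83 - 319)*(51/2) = -402*51/2 = -10251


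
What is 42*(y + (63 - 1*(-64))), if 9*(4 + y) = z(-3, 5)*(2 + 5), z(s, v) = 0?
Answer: 5166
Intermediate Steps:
y = -4 (y = -4 + (0*(2 + 5))/9 = -4 + (0*7)/9 = -4 + (⅑)*0 = -4 + 0 = -4)
42*(y + (63 - 1*(-64))) = 42*(-4 + (63 - 1*(-64))) = 42*(-4 + (63 + 64)) = 42*(-4 + 127) = 42*123 = 5166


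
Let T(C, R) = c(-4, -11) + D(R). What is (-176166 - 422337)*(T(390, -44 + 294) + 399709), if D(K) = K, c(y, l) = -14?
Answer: -239368282335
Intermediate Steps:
T(C, R) = -14 + R
(-176166 - 422337)*(T(390, -44 + 294) + 399709) = (-176166 - 422337)*((-14 + (-44 + 294)) + 399709) = -598503*((-14 + 250) + 399709) = -598503*(236 + 399709) = -598503*399945 = -239368282335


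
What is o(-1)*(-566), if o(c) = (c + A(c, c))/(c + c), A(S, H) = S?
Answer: -566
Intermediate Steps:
o(c) = 1 (o(c) = (c + c)/(c + c) = (2*c)/((2*c)) = (2*c)*(1/(2*c)) = 1)
o(-1)*(-566) = 1*(-566) = -566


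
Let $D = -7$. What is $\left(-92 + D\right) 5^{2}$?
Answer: $-2475$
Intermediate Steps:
$\left(-92 + D\right) 5^{2} = \left(-92 - 7\right) 5^{2} = \left(-99\right) 25 = -2475$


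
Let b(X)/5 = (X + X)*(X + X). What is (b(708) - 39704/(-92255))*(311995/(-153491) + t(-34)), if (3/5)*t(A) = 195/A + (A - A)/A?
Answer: -5594835140863284012/48145061497 ≈ -1.1621e+8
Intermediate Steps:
t(A) = 325/A (t(A) = 5*(195/A + (A - A)/A)/3 = 5*(195/A + 0/A)/3 = 5*(195/A + 0)/3 = 5*(195/A)/3 = 325/A)
b(X) = 20*X² (b(X) = 5*((X + X)*(X + X)) = 5*((2*X)*(2*X)) = 5*(4*X²) = 20*X²)
(b(708) - 39704/(-92255))*(311995/(-153491) + t(-34)) = (20*708² - 39704/(-92255))*(311995/(-153491) + 325/(-34)) = (20*501264 - 39704*(-1/92255))*(311995*(-1/153491) + 325*(-1/34)) = (10025280 + 39704/92255)*(-311995/153491 - 325/34) = (924882246104/92255)*(-60492405/5218694) = -5594835140863284012/48145061497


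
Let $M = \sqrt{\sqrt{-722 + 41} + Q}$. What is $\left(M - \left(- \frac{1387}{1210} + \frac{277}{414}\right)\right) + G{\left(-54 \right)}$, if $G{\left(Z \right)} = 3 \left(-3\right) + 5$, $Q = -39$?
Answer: $- \frac{441178}{125235} + \sqrt{-39 + i \sqrt{681}} \approx -1.5321 + 6.5546 i$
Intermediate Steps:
$G{\left(Z \right)} = -4$ ($G{\left(Z \right)} = -9 + 5 = -4$)
$M = \sqrt{-39 + i \sqrt{681}}$ ($M = \sqrt{\sqrt{-722 + 41} - 39} = \sqrt{\sqrt{-681} - 39} = \sqrt{i \sqrt{681} - 39} = \sqrt{-39 + i \sqrt{681}} \approx 1.9907 + 6.5546 i$)
$\left(M - \left(- \frac{1387}{1210} + \frac{277}{414}\right)\right) + G{\left(-54 \right)} = \left(\sqrt{-39 + i \sqrt{681}} - \left(- \frac{1387}{1210} + \frac{277}{414}\right)\right) - 4 = \left(\sqrt{-39 + i \sqrt{681}} - - \frac{59762}{125235}\right) - 4 = \left(\sqrt{-39 + i \sqrt{681}} + \left(\frac{1387}{1210} - \frac{277}{414}\right)\right) - 4 = \left(\sqrt{-39 + i \sqrt{681}} + \frac{59762}{125235}\right) - 4 = \left(\frac{59762}{125235} + \sqrt{-39 + i \sqrt{681}}\right) - 4 = - \frac{441178}{125235} + \sqrt{-39 + i \sqrt{681}}$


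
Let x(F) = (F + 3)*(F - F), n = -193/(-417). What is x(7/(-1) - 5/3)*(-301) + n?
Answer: 193/417 ≈ 0.46283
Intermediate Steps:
n = 193/417 (n = -193*(-1/417) = 193/417 ≈ 0.46283)
x(F) = 0 (x(F) = (3 + F)*0 = 0)
x(7/(-1) - 5/3)*(-301) + n = 0*(-301) + 193/417 = 0 + 193/417 = 193/417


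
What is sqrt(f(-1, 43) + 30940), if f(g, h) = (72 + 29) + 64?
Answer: sqrt(31105) ≈ 176.37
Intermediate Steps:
f(g, h) = 165 (f(g, h) = 101 + 64 = 165)
sqrt(f(-1, 43) + 30940) = sqrt(165 + 30940) = sqrt(31105)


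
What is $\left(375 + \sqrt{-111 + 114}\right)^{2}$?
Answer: $\left(375 + \sqrt{3}\right)^{2} \approx 1.4193 \cdot 10^{5}$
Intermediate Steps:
$\left(375 + \sqrt{-111 + 114}\right)^{2} = \left(375 + \sqrt{3}\right)^{2}$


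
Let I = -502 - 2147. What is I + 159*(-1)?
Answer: -2808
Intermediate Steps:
I = -2649
I + 159*(-1) = -2649 + 159*(-1) = -2649 - 159 = -2808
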